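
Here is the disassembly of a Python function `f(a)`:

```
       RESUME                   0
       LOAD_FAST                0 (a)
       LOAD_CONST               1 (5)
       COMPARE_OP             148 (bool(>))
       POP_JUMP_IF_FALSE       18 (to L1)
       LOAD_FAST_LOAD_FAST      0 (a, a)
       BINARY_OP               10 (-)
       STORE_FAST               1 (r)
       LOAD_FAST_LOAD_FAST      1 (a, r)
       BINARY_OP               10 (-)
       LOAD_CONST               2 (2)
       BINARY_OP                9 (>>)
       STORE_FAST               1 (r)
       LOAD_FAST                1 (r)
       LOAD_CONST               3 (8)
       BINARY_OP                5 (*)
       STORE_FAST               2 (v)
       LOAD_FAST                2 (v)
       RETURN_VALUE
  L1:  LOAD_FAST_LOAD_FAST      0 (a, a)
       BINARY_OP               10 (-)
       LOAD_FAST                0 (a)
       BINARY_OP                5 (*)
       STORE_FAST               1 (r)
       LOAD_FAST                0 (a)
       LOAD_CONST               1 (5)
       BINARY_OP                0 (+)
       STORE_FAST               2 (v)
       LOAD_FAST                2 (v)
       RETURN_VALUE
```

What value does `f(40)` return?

LOAD_FAST a → push 40. Stack: [40]
LOAD_CONST → push 5. Stack: [40, 5]
COMPARE_OP bool(>) → 40 vs 5 = True. Stack: [True]
POP_JUMP_IF_FALSE → pop True; no jump. Stack: []
LOAD_FAST_LOAD_FAST a,a → push 40,40. Stack: [40, 40]
BINARY_OP - → 40 - 40 = 0. Stack: [0]
STORE_FAST r → r=0. Stack: []
LOAD_FAST_LOAD_FAST a,r → push 40,0. Stack: [40, 0]
BINARY_OP - → 40 - 0 = 40. Stack: [40]
LOAD_CONST → push 2. Stack: [40, 2]
BINARY_OP >> → 40 >> 2 = 10. Stack: [10]
STORE_FAST r → r=10. Stack: []
LOAD_FAST r → push 10. Stack: [10]
LOAD_CONST → push 8. Stack: [10, 8]
BINARY_OP * → 10 * 8 = 80. Stack: [80]
STORE_FAST v → v=80. Stack: []
LOAD_FAST v → push 80. Stack: [80]
RETURN_VALUE → return 80.

80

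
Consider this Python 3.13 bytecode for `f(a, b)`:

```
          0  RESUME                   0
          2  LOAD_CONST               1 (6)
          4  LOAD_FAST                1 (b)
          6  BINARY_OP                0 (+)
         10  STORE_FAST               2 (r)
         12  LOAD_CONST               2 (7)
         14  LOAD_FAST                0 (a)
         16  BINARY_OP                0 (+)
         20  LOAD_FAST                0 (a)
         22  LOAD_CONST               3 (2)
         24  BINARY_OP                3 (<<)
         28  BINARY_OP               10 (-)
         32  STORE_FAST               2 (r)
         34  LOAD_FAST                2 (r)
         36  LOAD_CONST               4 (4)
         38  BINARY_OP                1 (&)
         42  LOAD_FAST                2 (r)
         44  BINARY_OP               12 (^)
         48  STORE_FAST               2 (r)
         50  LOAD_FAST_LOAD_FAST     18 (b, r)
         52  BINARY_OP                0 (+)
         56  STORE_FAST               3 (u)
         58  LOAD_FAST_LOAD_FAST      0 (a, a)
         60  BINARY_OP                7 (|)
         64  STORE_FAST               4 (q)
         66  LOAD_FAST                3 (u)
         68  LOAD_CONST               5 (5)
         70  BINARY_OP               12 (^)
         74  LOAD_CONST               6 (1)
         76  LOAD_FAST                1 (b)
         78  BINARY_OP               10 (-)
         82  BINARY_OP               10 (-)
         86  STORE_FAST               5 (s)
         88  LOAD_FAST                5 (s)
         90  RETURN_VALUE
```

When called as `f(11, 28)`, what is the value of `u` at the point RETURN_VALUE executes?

-2

LOAD_CONST → push 6. Stack: [6]
LOAD_FAST b → push 28. Stack: [6, 28]
BINARY_OP + → 6 + 28 = 34. Stack: [34]
STORE_FAST r → r=34. Stack: []
LOAD_CONST → push 7. Stack: [7]
LOAD_FAST a → push 11. Stack: [7, 11]
BINARY_OP + → 7 + 11 = 18. Stack: [18]
LOAD_FAST a → push 11. Stack: [18, 11]
LOAD_CONST → push 2. Stack: [18, 11, 2]
BINARY_OP << → 11 << 2 = 44. Stack: [18, 44]
BINARY_OP - → 18 - 44 = -26. Stack: [-26]
STORE_FAST r → r=-26. Stack: []
LOAD_FAST r → push -26. Stack: [-26]
LOAD_CONST → push 4. Stack: [-26, 4]
BINARY_OP & → -26 & 4 = 4. Stack: [4]
LOAD_FAST r → push -26. Stack: [4, -26]
BINARY_OP ^ → 4 ^ -26 = -30. Stack: [-30]
STORE_FAST r → r=-30. Stack: []
LOAD_FAST_LOAD_FAST b,r → push 28,-30. Stack: [28, -30]
BINARY_OP + → 28 + -30 = -2. Stack: [-2]
STORE_FAST u → u=-2. Stack: []
LOAD_FAST_LOAD_FAST a,a → push 11,11. Stack: [11, 11]
BINARY_OP | → 11 | 11 = 11. Stack: [11]
STORE_FAST q → q=11. Stack: []
LOAD_FAST u → push -2. Stack: [-2]
LOAD_CONST → push 5. Stack: [-2, 5]
BINARY_OP ^ → -2 ^ 5 = -5. Stack: [-5]
LOAD_CONST → push 1. Stack: [-5, 1]
LOAD_FAST b → push 28. Stack: [-5, 1, 28]
BINARY_OP - → 1 - 28 = -27. Stack: [-5, -27]
BINARY_OP - → -5 - -27 = 22. Stack: [22]
STORE_FAST s → s=22. Stack: []
LOAD_FAST s → push 22. Stack: [22]
RETURN_VALUE → return 22.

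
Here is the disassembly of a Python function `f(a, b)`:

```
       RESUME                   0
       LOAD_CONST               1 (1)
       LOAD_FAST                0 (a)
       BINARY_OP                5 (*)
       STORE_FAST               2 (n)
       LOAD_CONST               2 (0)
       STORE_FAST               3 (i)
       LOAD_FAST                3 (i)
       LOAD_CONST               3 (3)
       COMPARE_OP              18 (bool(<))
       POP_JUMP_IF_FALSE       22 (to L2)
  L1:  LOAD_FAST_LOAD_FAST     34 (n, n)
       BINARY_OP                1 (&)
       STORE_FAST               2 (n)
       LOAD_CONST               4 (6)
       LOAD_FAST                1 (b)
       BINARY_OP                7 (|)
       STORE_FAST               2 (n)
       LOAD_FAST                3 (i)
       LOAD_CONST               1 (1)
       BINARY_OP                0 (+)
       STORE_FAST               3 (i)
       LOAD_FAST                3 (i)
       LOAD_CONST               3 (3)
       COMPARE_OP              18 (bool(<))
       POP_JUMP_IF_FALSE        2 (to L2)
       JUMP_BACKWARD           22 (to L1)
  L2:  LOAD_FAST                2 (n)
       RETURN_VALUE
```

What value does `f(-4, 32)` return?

LOAD_CONST → push 1. Stack: [1]
LOAD_FAST a → push -4. Stack: [1, -4]
BINARY_OP * → 1 * -4 = -4. Stack: [-4]
STORE_FAST n → n=-4. Stack: []
LOAD_CONST → push 0. Stack: [0]
STORE_FAST i → i=0. Stack: []
LOAD_FAST i → push 0. Stack: [0]
LOAD_CONST → push 3. Stack: [0, 3]
COMPARE_OP bool(<) → 0 vs 3 = True. Stack: [True]
POP_JUMP_IF_FALSE → pop True; no jump. Stack: []
LOAD_FAST_LOAD_FAST n,n → push -4,-4. Stack: [-4, -4]
BINARY_OP & → -4 & -4 = -4. Stack: [-4]
STORE_FAST n → n=-4. Stack: []
LOAD_CONST → push 6. Stack: [6]
LOAD_FAST b → push 32. Stack: [6, 32]
BINARY_OP | → 6 | 32 = 38. Stack: [38]
STORE_FAST n → n=38. Stack: []
LOAD_FAST i → push 0. Stack: [0]
LOAD_CONST → push 1. Stack: [0, 1]
BINARY_OP + → 0 + 1 = 1. Stack: [1]
STORE_FAST i → i=1. Stack: []
LOAD_FAST i → push 1. Stack: [1]
LOAD_CONST → push 3. Stack: [1, 3]
COMPARE_OP bool(<) → 1 vs 3 = True. Stack: [True]
POP_JUMP_IF_FALSE → pop True; no jump. Stack: []
LOAD_FAST_LOAD_FAST n,n → push 38,38. Stack: [38, 38]
BINARY_OP & → 38 & 38 = 38. Stack: [38]
STORE_FAST n → n=38. Stack: []
LOAD_CONST → push 6. Stack: [6]
LOAD_FAST b → push 32. Stack: [6, 32]
BINARY_OP | → 6 | 32 = 38. Stack: [38]
STORE_FAST n → n=38. Stack: []
LOAD_FAST i → push 1. Stack: [1]
LOAD_CONST → push 1. Stack: [1, 1]
BINARY_OP + → 1 + 1 = 2. Stack: [2]
STORE_FAST i → i=2. Stack: []
LOAD_FAST i → push 2. Stack: [2]
LOAD_CONST → push 3. Stack: [2, 3]
COMPARE_OP bool(<) → 2 vs 3 = True. Stack: [True]
POP_JUMP_IF_FALSE → pop True; no jump. Stack: []
LOAD_FAST_LOAD_FAST n,n → push 38,38. Stack: [38, 38]
BINARY_OP & → 38 & 38 = 38. Stack: [38]
STORE_FAST n → n=38. Stack: []
LOAD_CONST → push 6. Stack: [6]
LOAD_FAST b → push 32. Stack: [6, 32]
BINARY_OP | → 6 | 32 = 38. Stack: [38]
STORE_FAST n → n=38. Stack: []
LOAD_FAST i → push 2. Stack: [2]
LOAD_CONST → push 1. Stack: [2, 1]
BINARY_OP + → 2 + 1 = 3. Stack: [3]
STORE_FAST i → i=3. Stack: []
LOAD_FAST i → push 3. Stack: [3]
LOAD_CONST → push 3. Stack: [3, 3]
COMPARE_OP bool(<) → 3 vs 3 = False. Stack: [False]
POP_JUMP_IF_FALSE → pop False; jump. Stack: []
LOAD_FAST n → push 38. Stack: [38]
RETURN_VALUE → return 38.

38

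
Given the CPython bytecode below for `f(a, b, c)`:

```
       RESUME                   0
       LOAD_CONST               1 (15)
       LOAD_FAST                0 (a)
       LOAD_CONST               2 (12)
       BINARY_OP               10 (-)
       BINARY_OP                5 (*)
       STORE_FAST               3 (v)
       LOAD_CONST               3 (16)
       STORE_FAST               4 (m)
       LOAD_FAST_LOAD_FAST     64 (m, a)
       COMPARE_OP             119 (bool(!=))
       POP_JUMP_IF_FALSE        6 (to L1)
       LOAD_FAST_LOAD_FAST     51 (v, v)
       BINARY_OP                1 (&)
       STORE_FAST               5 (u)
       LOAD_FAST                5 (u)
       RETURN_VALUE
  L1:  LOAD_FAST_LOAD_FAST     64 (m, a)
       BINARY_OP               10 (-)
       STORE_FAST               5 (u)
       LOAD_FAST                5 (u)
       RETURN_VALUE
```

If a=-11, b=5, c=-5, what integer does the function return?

LOAD_CONST → push 15. Stack: [15]
LOAD_FAST a → push -11. Stack: [15, -11]
LOAD_CONST → push 12. Stack: [15, -11, 12]
BINARY_OP - → -11 - 12 = -23. Stack: [15, -23]
BINARY_OP * → 15 * -23 = -345. Stack: [-345]
STORE_FAST v → v=-345. Stack: []
LOAD_CONST → push 16. Stack: [16]
STORE_FAST m → m=16. Stack: []
LOAD_FAST_LOAD_FAST m,a → push 16,-11. Stack: [16, -11]
COMPARE_OP bool(!=) → 16 vs -11 = True. Stack: [True]
POP_JUMP_IF_FALSE → pop True; no jump. Stack: []
LOAD_FAST_LOAD_FAST v,v → push -345,-345. Stack: [-345, -345]
BINARY_OP & → -345 & -345 = -345. Stack: [-345]
STORE_FAST u → u=-345. Stack: []
LOAD_FAST u → push -345. Stack: [-345]
RETURN_VALUE → return -345.

-345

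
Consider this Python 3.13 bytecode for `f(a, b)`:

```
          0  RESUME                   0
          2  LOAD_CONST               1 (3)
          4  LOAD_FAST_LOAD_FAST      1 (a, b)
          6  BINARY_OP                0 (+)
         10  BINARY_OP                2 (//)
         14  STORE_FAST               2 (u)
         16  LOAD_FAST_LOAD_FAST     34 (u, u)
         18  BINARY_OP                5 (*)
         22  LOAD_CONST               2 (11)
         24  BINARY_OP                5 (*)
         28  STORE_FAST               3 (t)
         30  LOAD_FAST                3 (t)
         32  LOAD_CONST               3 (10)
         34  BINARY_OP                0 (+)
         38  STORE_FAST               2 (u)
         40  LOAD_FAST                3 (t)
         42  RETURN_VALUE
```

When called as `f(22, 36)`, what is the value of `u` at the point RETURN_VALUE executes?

10

LOAD_CONST → push 3. Stack: [3]
LOAD_FAST_LOAD_FAST a,b → push 22,36. Stack: [3, 22, 36]
BINARY_OP + → 22 + 36 = 58. Stack: [3, 58]
BINARY_OP // → 3 // 58 = 0. Stack: [0]
STORE_FAST u → u=0. Stack: []
LOAD_FAST_LOAD_FAST u,u → push 0,0. Stack: [0, 0]
BINARY_OP * → 0 * 0 = 0. Stack: [0]
LOAD_CONST → push 11. Stack: [0, 11]
BINARY_OP * → 0 * 11 = 0. Stack: [0]
STORE_FAST t → t=0. Stack: []
LOAD_FAST t → push 0. Stack: [0]
LOAD_CONST → push 10. Stack: [0, 10]
BINARY_OP + → 0 + 10 = 10. Stack: [10]
STORE_FAST u → u=10. Stack: []
LOAD_FAST t → push 0. Stack: [0]
RETURN_VALUE → return 0.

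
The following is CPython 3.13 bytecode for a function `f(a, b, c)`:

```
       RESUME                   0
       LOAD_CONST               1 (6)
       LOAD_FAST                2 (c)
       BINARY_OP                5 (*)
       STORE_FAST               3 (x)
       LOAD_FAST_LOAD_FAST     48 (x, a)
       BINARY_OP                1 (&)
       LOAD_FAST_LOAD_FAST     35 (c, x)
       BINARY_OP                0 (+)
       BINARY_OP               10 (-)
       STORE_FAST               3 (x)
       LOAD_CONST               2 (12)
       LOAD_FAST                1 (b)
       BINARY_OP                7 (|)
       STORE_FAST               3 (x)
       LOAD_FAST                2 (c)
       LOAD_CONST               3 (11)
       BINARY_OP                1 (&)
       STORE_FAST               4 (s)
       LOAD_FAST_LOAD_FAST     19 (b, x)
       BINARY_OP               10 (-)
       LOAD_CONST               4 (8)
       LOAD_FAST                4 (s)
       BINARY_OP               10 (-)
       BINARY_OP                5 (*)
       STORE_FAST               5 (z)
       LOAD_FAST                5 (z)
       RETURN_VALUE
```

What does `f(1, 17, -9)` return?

-60

LOAD_CONST → push 6. Stack: [6]
LOAD_FAST c → push -9. Stack: [6, -9]
BINARY_OP * → 6 * -9 = -54. Stack: [-54]
STORE_FAST x → x=-54. Stack: []
LOAD_FAST_LOAD_FAST x,a → push -54,1. Stack: [-54, 1]
BINARY_OP & → -54 & 1 = 0. Stack: [0]
LOAD_FAST_LOAD_FAST c,x → push -9,-54. Stack: [0, -9, -54]
BINARY_OP + → -9 + -54 = -63. Stack: [0, -63]
BINARY_OP - → 0 - -63 = 63. Stack: [63]
STORE_FAST x → x=63. Stack: []
LOAD_CONST → push 12. Stack: [12]
LOAD_FAST b → push 17. Stack: [12, 17]
BINARY_OP | → 12 | 17 = 29. Stack: [29]
STORE_FAST x → x=29. Stack: []
LOAD_FAST c → push -9. Stack: [-9]
LOAD_CONST → push 11. Stack: [-9, 11]
BINARY_OP & → -9 & 11 = 3. Stack: [3]
STORE_FAST s → s=3. Stack: []
LOAD_FAST_LOAD_FAST b,x → push 17,29. Stack: [17, 29]
BINARY_OP - → 17 - 29 = -12. Stack: [-12]
LOAD_CONST → push 8. Stack: [-12, 8]
LOAD_FAST s → push 3. Stack: [-12, 8, 3]
BINARY_OP - → 8 - 3 = 5. Stack: [-12, 5]
BINARY_OP * → -12 * 5 = -60. Stack: [-60]
STORE_FAST z → z=-60. Stack: []
LOAD_FAST z → push -60. Stack: [-60]
RETURN_VALUE → return -60.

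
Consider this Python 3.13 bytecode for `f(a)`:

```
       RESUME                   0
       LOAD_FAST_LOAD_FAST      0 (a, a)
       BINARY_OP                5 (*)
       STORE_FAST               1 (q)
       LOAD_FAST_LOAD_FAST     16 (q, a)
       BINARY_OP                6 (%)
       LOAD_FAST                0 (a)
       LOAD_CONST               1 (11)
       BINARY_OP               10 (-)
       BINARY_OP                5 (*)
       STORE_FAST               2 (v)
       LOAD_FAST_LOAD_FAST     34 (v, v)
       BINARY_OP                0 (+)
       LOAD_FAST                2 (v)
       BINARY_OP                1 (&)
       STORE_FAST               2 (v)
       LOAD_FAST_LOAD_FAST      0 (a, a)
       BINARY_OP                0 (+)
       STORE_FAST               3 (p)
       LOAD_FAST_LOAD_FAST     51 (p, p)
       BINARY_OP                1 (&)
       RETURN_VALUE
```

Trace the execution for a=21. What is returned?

LOAD_FAST_LOAD_FAST a,a → push 21,21. Stack: [21, 21]
BINARY_OP * → 21 * 21 = 441. Stack: [441]
STORE_FAST q → q=441. Stack: []
LOAD_FAST_LOAD_FAST q,a → push 441,21. Stack: [441, 21]
BINARY_OP % → 441 % 21 = 0. Stack: [0]
LOAD_FAST a → push 21. Stack: [0, 21]
LOAD_CONST → push 11. Stack: [0, 21, 11]
BINARY_OP - → 21 - 11 = 10. Stack: [0, 10]
BINARY_OP * → 0 * 10 = 0. Stack: [0]
STORE_FAST v → v=0. Stack: []
LOAD_FAST_LOAD_FAST v,v → push 0,0. Stack: [0, 0]
BINARY_OP + → 0 + 0 = 0. Stack: [0]
LOAD_FAST v → push 0. Stack: [0, 0]
BINARY_OP & → 0 & 0 = 0. Stack: [0]
STORE_FAST v → v=0. Stack: []
LOAD_FAST_LOAD_FAST a,a → push 21,21. Stack: [21, 21]
BINARY_OP + → 21 + 21 = 42. Stack: [42]
STORE_FAST p → p=42. Stack: []
LOAD_FAST_LOAD_FAST p,p → push 42,42. Stack: [42, 42]
BINARY_OP & → 42 & 42 = 42. Stack: [42]
RETURN_VALUE → return 42.

42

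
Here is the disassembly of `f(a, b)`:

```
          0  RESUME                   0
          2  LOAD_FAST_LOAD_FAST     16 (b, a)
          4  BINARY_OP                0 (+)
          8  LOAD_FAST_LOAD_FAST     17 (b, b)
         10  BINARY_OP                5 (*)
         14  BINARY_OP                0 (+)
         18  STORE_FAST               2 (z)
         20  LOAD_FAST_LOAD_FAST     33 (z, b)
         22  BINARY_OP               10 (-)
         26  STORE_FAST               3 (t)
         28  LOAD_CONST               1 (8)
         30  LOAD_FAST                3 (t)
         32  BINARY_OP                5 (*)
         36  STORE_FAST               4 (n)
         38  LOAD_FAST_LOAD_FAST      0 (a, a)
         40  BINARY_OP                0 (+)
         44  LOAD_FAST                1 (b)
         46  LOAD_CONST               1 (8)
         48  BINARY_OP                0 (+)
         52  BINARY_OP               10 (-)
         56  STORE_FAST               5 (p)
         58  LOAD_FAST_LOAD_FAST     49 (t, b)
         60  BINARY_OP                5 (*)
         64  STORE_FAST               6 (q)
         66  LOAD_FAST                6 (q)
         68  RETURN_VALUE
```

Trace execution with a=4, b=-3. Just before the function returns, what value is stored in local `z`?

LOAD_FAST_LOAD_FAST b,a → push -3,4. Stack: [-3, 4]
BINARY_OP + → -3 + 4 = 1. Stack: [1]
LOAD_FAST_LOAD_FAST b,b → push -3,-3. Stack: [1, -3, -3]
BINARY_OP * → -3 * -3 = 9. Stack: [1, 9]
BINARY_OP + → 1 + 9 = 10. Stack: [10]
STORE_FAST z → z=10. Stack: []
LOAD_FAST_LOAD_FAST z,b → push 10,-3. Stack: [10, -3]
BINARY_OP - → 10 - -3 = 13. Stack: [13]
STORE_FAST t → t=13. Stack: []
LOAD_CONST → push 8. Stack: [8]
LOAD_FAST t → push 13. Stack: [8, 13]
BINARY_OP * → 8 * 13 = 104. Stack: [104]
STORE_FAST n → n=104. Stack: []
LOAD_FAST_LOAD_FAST a,a → push 4,4. Stack: [4, 4]
BINARY_OP + → 4 + 4 = 8. Stack: [8]
LOAD_FAST b → push -3. Stack: [8, -3]
LOAD_CONST → push 8. Stack: [8, -3, 8]
BINARY_OP + → -3 + 8 = 5. Stack: [8, 5]
BINARY_OP - → 8 - 5 = 3. Stack: [3]
STORE_FAST p → p=3. Stack: []
LOAD_FAST_LOAD_FAST t,b → push 13,-3. Stack: [13, -3]
BINARY_OP * → 13 * -3 = -39. Stack: [-39]
STORE_FAST q → q=-39. Stack: []
LOAD_FAST q → push -39. Stack: [-39]
RETURN_VALUE → return -39.

10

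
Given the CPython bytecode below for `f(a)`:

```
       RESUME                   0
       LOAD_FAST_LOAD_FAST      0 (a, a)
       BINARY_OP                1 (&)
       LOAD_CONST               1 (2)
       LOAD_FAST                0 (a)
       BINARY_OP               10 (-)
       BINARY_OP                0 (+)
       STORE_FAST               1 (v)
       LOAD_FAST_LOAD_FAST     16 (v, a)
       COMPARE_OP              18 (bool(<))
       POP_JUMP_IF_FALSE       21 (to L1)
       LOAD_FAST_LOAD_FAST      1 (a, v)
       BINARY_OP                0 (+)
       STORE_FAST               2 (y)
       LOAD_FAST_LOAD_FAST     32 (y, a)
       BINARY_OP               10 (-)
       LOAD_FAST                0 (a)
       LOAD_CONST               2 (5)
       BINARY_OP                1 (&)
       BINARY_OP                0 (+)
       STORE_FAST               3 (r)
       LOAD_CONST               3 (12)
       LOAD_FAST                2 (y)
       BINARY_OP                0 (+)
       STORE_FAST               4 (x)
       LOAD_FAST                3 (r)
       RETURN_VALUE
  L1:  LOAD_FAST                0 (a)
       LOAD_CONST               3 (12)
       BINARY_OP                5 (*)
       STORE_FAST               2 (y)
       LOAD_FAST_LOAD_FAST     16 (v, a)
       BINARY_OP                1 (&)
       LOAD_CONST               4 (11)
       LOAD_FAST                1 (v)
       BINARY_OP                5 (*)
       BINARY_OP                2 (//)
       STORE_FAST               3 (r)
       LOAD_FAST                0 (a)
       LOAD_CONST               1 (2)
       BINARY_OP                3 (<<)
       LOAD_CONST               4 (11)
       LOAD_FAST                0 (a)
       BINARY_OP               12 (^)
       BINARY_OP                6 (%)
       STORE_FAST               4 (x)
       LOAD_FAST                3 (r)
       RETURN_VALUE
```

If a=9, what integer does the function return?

LOAD_FAST_LOAD_FAST a,a → push 9,9. Stack: [9, 9]
BINARY_OP & → 9 & 9 = 9. Stack: [9]
LOAD_CONST → push 2. Stack: [9, 2]
LOAD_FAST a → push 9. Stack: [9, 2, 9]
BINARY_OP - → 2 - 9 = -7. Stack: [9, -7]
BINARY_OP + → 9 + -7 = 2. Stack: [2]
STORE_FAST v → v=2. Stack: []
LOAD_FAST_LOAD_FAST v,a → push 2,9. Stack: [2, 9]
COMPARE_OP bool(<) → 2 vs 9 = True. Stack: [True]
POP_JUMP_IF_FALSE → pop True; no jump. Stack: []
LOAD_FAST_LOAD_FAST a,v → push 9,2. Stack: [9, 2]
BINARY_OP + → 9 + 2 = 11. Stack: [11]
STORE_FAST y → y=11. Stack: []
LOAD_FAST_LOAD_FAST y,a → push 11,9. Stack: [11, 9]
BINARY_OP - → 11 - 9 = 2. Stack: [2]
LOAD_FAST a → push 9. Stack: [2, 9]
LOAD_CONST → push 5. Stack: [2, 9, 5]
BINARY_OP & → 9 & 5 = 1. Stack: [2, 1]
BINARY_OP + → 2 + 1 = 3. Stack: [3]
STORE_FAST r → r=3. Stack: []
LOAD_CONST → push 12. Stack: [12]
LOAD_FAST y → push 11. Stack: [12, 11]
BINARY_OP + → 12 + 11 = 23. Stack: [23]
STORE_FAST x → x=23. Stack: []
LOAD_FAST r → push 3. Stack: [3]
RETURN_VALUE → return 3.

3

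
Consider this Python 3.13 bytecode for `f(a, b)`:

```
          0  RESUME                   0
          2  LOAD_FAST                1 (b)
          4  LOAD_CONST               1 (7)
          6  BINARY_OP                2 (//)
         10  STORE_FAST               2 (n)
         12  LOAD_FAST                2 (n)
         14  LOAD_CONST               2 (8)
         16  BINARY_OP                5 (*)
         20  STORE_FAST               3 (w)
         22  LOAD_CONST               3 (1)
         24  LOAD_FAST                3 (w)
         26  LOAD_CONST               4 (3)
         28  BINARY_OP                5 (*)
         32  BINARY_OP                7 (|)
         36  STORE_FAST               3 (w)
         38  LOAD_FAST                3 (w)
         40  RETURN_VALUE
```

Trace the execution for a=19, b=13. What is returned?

LOAD_FAST b → push 13. Stack: [13]
LOAD_CONST → push 7. Stack: [13, 7]
BINARY_OP // → 13 // 7 = 1. Stack: [1]
STORE_FAST n → n=1. Stack: []
LOAD_FAST n → push 1. Stack: [1]
LOAD_CONST → push 8. Stack: [1, 8]
BINARY_OP * → 1 * 8 = 8. Stack: [8]
STORE_FAST w → w=8. Stack: []
LOAD_CONST → push 1. Stack: [1]
LOAD_FAST w → push 8. Stack: [1, 8]
LOAD_CONST → push 3. Stack: [1, 8, 3]
BINARY_OP * → 8 * 3 = 24. Stack: [1, 24]
BINARY_OP | → 1 | 24 = 25. Stack: [25]
STORE_FAST w → w=25. Stack: []
LOAD_FAST w → push 25. Stack: [25]
RETURN_VALUE → return 25.

25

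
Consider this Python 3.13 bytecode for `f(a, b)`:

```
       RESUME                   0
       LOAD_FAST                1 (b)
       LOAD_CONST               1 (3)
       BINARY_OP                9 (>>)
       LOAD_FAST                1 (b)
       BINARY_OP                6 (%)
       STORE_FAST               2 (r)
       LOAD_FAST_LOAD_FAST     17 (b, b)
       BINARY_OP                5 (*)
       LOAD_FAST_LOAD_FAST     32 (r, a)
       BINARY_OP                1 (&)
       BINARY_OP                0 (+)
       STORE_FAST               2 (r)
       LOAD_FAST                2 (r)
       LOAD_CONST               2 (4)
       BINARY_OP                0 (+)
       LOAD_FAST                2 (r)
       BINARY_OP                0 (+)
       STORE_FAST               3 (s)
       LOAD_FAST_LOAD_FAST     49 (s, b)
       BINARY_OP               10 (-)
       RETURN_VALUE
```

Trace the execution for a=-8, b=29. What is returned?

1657

LOAD_FAST b → push 29. Stack: [29]
LOAD_CONST → push 3. Stack: [29, 3]
BINARY_OP >> → 29 >> 3 = 3. Stack: [3]
LOAD_FAST b → push 29. Stack: [3, 29]
BINARY_OP % → 3 % 29 = 3. Stack: [3]
STORE_FAST r → r=3. Stack: []
LOAD_FAST_LOAD_FAST b,b → push 29,29. Stack: [29, 29]
BINARY_OP * → 29 * 29 = 841. Stack: [841]
LOAD_FAST_LOAD_FAST r,a → push 3,-8. Stack: [841, 3, -8]
BINARY_OP & → 3 & -8 = 0. Stack: [841, 0]
BINARY_OP + → 841 + 0 = 841. Stack: [841]
STORE_FAST r → r=841. Stack: []
LOAD_FAST r → push 841. Stack: [841]
LOAD_CONST → push 4. Stack: [841, 4]
BINARY_OP + → 841 + 4 = 845. Stack: [845]
LOAD_FAST r → push 841. Stack: [845, 841]
BINARY_OP + → 845 + 841 = 1686. Stack: [1686]
STORE_FAST s → s=1686. Stack: []
LOAD_FAST_LOAD_FAST s,b → push 1686,29. Stack: [1686, 29]
BINARY_OP - → 1686 - 29 = 1657. Stack: [1657]
RETURN_VALUE → return 1657.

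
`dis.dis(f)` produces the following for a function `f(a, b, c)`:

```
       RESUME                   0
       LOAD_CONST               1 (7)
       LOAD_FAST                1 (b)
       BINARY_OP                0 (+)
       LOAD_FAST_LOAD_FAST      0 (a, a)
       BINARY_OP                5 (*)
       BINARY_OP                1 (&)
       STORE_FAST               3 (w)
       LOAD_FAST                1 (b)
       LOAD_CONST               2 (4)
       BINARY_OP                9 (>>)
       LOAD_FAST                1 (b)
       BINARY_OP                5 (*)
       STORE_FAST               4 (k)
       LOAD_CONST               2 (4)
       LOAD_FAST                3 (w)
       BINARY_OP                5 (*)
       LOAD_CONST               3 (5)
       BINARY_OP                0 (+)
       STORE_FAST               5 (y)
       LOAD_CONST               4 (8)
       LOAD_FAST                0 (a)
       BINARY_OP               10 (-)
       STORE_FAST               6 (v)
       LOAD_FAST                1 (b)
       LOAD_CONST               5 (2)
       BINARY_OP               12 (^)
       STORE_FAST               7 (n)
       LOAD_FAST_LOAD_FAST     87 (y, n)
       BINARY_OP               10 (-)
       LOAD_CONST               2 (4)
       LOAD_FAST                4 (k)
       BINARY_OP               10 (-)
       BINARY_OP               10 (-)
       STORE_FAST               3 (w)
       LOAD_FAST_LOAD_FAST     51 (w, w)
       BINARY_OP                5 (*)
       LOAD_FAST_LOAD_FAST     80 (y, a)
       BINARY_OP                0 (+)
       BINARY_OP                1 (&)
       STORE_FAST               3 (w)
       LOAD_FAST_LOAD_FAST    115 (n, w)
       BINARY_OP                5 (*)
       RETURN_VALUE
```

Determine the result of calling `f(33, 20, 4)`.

176

LOAD_CONST → push 7. Stack: [7]
LOAD_FAST b → push 20. Stack: [7, 20]
BINARY_OP + → 7 + 20 = 27. Stack: [27]
LOAD_FAST_LOAD_FAST a,a → push 33,33. Stack: [27, 33, 33]
BINARY_OP * → 33 * 33 = 1089. Stack: [27, 1089]
BINARY_OP & → 27 & 1089 = 1. Stack: [1]
STORE_FAST w → w=1. Stack: []
LOAD_FAST b → push 20. Stack: [20]
LOAD_CONST → push 4. Stack: [20, 4]
BINARY_OP >> → 20 >> 4 = 1. Stack: [1]
LOAD_FAST b → push 20. Stack: [1, 20]
BINARY_OP * → 1 * 20 = 20. Stack: [20]
STORE_FAST k → k=20. Stack: []
LOAD_CONST → push 4. Stack: [4]
LOAD_FAST w → push 1. Stack: [4, 1]
BINARY_OP * → 4 * 1 = 4. Stack: [4]
LOAD_CONST → push 5. Stack: [4, 5]
BINARY_OP + → 4 + 5 = 9. Stack: [9]
STORE_FAST y → y=9. Stack: []
LOAD_CONST → push 8. Stack: [8]
LOAD_FAST a → push 33. Stack: [8, 33]
BINARY_OP - → 8 - 33 = -25. Stack: [-25]
STORE_FAST v → v=-25. Stack: []
LOAD_FAST b → push 20. Stack: [20]
LOAD_CONST → push 2. Stack: [20, 2]
BINARY_OP ^ → 20 ^ 2 = 22. Stack: [22]
STORE_FAST n → n=22. Stack: []
LOAD_FAST_LOAD_FAST y,n → push 9,22. Stack: [9, 22]
BINARY_OP - → 9 - 22 = -13. Stack: [-13]
LOAD_CONST → push 4. Stack: [-13, 4]
LOAD_FAST k → push 20. Stack: [-13, 4, 20]
BINARY_OP - → 4 - 20 = -16. Stack: [-13, -16]
BINARY_OP - → -13 - -16 = 3. Stack: [3]
STORE_FAST w → w=3. Stack: []
LOAD_FAST_LOAD_FAST w,w → push 3,3. Stack: [3, 3]
BINARY_OP * → 3 * 3 = 9. Stack: [9]
LOAD_FAST_LOAD_FAST y,a → push 9,33. Stack: [9, 9, 33]
BINARY_OP + → 9 + 33 = 42. Stack: [9, 42]
BINARY_OP & → 9 & 42 = 8. Stack: [8]
STORE_FAST w → w=8. Stack: []
LOAD_FAST_LOAD_FAST n,w → push 22,8. Stack: [22, 8]
BINARY_OP * → 22 * 8 = 176. Stack: [176]
RETURN_VALUE → return 176.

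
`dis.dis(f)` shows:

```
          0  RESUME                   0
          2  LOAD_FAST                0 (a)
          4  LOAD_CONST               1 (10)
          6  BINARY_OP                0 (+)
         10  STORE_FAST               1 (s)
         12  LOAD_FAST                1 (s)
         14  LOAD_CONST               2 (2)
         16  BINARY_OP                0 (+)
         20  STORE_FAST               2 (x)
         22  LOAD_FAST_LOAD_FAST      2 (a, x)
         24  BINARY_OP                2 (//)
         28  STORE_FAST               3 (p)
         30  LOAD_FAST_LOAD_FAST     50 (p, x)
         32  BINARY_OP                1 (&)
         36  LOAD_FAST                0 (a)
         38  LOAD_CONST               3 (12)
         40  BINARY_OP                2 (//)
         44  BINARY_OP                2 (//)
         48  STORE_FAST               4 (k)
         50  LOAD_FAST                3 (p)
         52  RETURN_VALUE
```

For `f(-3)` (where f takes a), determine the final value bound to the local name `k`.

-9

LOAD_FAST a → push -3. Stack: [-3]
LOAD_CONST → push 10. Stack: [-3, 10]
BINARY_OP + → -3 + 10 = 7. Stack: [7]
STORE_FAST s → s=7. Stack: []
LOAD_FAST s → push 7. Stack: [7]
LOAD_CONST → push 2. Stack: [7, 2]
BINARY_OP + → 7 + 2 = 9. Stack: [9]
STORE_FAST x → x=9. Stack: []
LOAD_FAST_LOAD_FAST a,x → push -3,9. Stack: [-3, 9]
BINARY_OP // → -3 // 9 = -1. Stack: [-1]
STORE_FAST p → p=-1. Stack: []
LOAD_FAST_LOAD_FAST p,x → push -1,9. Stack: [-1, 9]
BINARY_OP & → -1 & 9 = 9. Stack: [9]
LOAD_FAST a → push -3. Stack: [9, -3]
LOAD_CONST → push 12. Stack: [9, -3, 12]
BINARY_OP // → -3 // 12 = -1. Stack: [9, -1]
BINARY_OP // → 9 // -1 = -9. Stack: [-9]
STORE_FAST k → k=-9. Stack: []
LOAD_FAST p → push -1. Stack: [-1]
RETURN_VALUE → return -1.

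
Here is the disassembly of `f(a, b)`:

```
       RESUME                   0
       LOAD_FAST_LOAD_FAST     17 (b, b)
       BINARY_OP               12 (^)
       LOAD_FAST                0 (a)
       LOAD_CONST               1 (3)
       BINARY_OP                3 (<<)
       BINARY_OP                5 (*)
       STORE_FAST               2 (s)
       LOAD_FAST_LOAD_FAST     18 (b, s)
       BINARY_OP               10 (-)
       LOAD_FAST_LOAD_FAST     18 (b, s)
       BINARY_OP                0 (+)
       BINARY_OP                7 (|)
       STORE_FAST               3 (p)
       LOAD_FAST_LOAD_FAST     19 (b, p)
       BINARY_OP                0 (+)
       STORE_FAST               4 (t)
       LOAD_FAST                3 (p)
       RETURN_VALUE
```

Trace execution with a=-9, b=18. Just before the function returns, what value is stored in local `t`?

LOAD_FAST_LOAD_FAST b,b → push 18,18. Stack: [18, 18]
BINARY_OP ^ → 18 ^ 18 = 0. Stack: [0]
LOAD_FAST a → push -9. Stack: [0, -9]
LOAD_CONST → push 3. Stack: [0, -9, 3]
BINARY_OP << → -9 << 3 = -72. Stack: [0, -72]
BINARY_OP * → 0 * -72 = 0. Stack: [0]
STORE_FAST s → s=0. Stack: []
LOAD_FAST_LOAD_FAST b,s → push 18,0. Stack: [18, 0]
BINARY_OP - → 18 - 0 = 18. Stack: [18]
LOAD_FAST_LOAD_FAST b,s → push 18,0. Stack: [18, 18, 0]
BINARY_OP + → 18 + 0 = 18. Stack: [18, 18]
BINARY_OP | → 18 | 18 = 18. Stack: [18]
STORE_FAST p → p=18. Stack: []
LOAD_FAST_LOAD_FAST b,p → push 18,18. Stack: [18, 18]
BINARY_OP + → 18 + 18 = 36. Stack: [36]
STORE_FAST t → t=36. Stack: []
LOAD_FAST p → push 18. Stack: [18]
RETURN_VALUE → return 18.

36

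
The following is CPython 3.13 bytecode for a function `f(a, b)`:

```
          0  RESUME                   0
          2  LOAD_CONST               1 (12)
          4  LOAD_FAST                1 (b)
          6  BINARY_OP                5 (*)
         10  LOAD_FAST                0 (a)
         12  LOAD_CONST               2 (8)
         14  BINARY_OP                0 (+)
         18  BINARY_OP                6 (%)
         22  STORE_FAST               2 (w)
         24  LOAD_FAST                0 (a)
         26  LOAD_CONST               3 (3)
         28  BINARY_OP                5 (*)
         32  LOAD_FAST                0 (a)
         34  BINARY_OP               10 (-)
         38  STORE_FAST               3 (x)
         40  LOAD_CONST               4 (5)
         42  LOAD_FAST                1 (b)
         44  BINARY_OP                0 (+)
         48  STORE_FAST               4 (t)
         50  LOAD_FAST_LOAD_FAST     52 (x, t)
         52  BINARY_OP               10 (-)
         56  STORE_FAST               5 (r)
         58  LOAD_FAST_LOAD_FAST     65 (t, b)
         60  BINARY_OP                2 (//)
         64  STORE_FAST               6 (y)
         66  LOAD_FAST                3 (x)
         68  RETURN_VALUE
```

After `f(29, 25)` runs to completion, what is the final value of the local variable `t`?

LOAD_CONST → push 12. Stack: [12]
LOAD_FAST b → push 25. Stack: [12, 25]
BINARY_OP * → 12 * 25 = 300. Stack: [300]
LOAD_FAST a → push 29. Stack: [300, 29]
LOAD_CONST → push 8. Stack: [300, 29, 8]
BINARY_OP + → 29 + 8 = 37. Stack: [300, 37]
BINARY_OP % → 300 % 37 = 4. Stack: [4]
STORE_FAST w → w=4. Stack: []
LOAD_FAST a → push 29. Stack: [29]
LOAD_CONST → push 3. Stack: [29, 3]
BINARY_OP * → 29 * 3 = 87. Stack: [87]
LOAD_FAST a → push 29. Stack: [87, 29]
BINARY_OP - → 87 - 29 = 58. Stack: [58]
STORE_FAST x → x=58. Stack: []
LOAD_CONST → push 5. Stack: [5]
LOAD_FAST b → push 25. Stack: [5, 25]
BINARY_OP + → 5 + 25 = 30. Stack: [30]
STORE_FAST t → t=30. Stack: []
LOAD_FAST_LOAD_FAST x,t → push 58,30. Stack: [58, 30]
BINARY_OP - → 58 - 30 = 28. Stack: [28]
STORE_FAST r → r=28. Stack: []
LOAD_FAST_LOAD_FAST t,b → push 30,25. Stack: [30, 25]
BINARY_OP // → 30 // 25 = 1. Stack: [1]
STORE_FAST y → y=1. Stack: []
LOAD_FAST x → push 58. Stack: [58]
RETURN_VALUE → return 58.

30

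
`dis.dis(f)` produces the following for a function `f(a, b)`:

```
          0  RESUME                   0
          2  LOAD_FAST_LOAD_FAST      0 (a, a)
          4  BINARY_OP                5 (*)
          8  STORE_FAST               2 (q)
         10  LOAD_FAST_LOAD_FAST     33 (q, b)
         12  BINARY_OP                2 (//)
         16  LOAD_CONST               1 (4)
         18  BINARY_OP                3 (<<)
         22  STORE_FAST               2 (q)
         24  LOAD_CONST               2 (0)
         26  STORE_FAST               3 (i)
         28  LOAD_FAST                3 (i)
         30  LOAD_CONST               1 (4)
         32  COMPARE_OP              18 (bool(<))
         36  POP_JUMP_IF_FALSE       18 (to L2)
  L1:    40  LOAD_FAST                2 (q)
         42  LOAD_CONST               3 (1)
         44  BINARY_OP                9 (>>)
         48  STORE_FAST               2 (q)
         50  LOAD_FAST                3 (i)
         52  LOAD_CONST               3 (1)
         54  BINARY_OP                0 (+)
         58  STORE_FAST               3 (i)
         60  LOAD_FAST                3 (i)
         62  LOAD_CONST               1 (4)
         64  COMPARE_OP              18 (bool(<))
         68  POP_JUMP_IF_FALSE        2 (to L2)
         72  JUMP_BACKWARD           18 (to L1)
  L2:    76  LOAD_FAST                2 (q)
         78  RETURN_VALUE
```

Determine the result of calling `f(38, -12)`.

LOAD_FAST_LOAD_FAST a,a → push 38,38. Stack: [38, 38]
BINARY_OP * → 38 * 38 = 1444. Stack: [1444]
STORE_FAST q → q=1444. Stack: []
LOAD_FAST_LOAD_FAST q,b → push 1444,-12. Stack: [1444, -12]
BINARY_OP // → 1444 // -12 = -121. Stack: [-121]
LOAD_CONST → push 4. Stack: [-121, 4]
BINARY_OP << → -121 << 4 = -1936. Stack: [-1936]
STORE_FAST q → q=-1936. Stack: []
LOAD_CONST → push 0. Stack: [0]
STORE_FAST i → i=0. Stack: []
LOAD_FAST i → push 0. Stack: [0]
LOAD_CONST → push 4. Stack: [0, 4]
COMPARE_OP bool(<) → 0 vs 4 = True. Stack: [True]
POP_JUMP_IF_FALSE → pop True; no jump. Stack: []
LOAD_FAST q → push -1936. Stack: [-1936]
LOAD_CONST → push 1. Stack: [-1936, 1]
BINARY_OP >> → -1936 >> 1 = -968. Stack: [-968]
STORE_FAST q → q=-968. Stack: []
LOAD_FAST i → push 0. Stack: [0]
LOAD_CONST → push 1. Stack: [0, 1]
BINARY_OP + → 0 + 1 = 1. Stack: [1]
STORE_FAST i → i=1. Stack: []
LOAD_FAST i → push 1. Stack: [1]
LOAD_CONST → push 4. Stack: [1, 4]
COMPARE_OP bool(<) → 1 vs 4 = True. Stack: [True]
POP_JUMP_IF_FALSE → pop True; no jump. Stack: []
LOAD_FAST q → push -968. Stack: [-968]
LOAD_CONST → push 1. Stack: [-968, 1]
BINARY_OP >> → -968 >> 1 = -484. Stack: [-484]
STORE_FAST q → q=-484. Stack: []
LOAD_FAST i → push 1. Stack: [1]
LOAD_CONST → push 1. Stack: [1, 1]
BINARY_OP + → 1 + 1 = 2. Stack: [2]
STORE_FAST i → i=2. Stack: []
LOAD_FAST i → push 2. Stack: [2]
LOAD_CONST → push 4. Stack: [2, 4]
COMPARE_OP bool(<) → 2 vs 4 = True. Stack: [True]
POP_JUMP_IF_FALSE → pop True; no jump. Stack: []
LOAD_FAST q → push -484. Stack: [-484]
LOAD_CONST → push 1. Stack: [-484, 1]
BINARY_OP >> → -484 >> 1 = -242. Stack: [-242]
STORE_FAST q → q=-242. Stack: []
LOAD_FAST i → push 2. Stack: [2]
LOAD_CONST → push 1. Stack: [2, 1]
BINARY_OP + → 2 + 1 = 3. Stack: [3]
STORE_FAST i → i=3. Stack: []
LOAD_FAST i → push 3. Stack: [3]
LOAD_CONST → push 4. Stack: [3, 4]
COMPARE_OP bool(<) → 3 vs 4 = True. Stack: [True]
POP_JUMP_IF_FALSE → pop True; no jump. Stack: []
LOAD_FAST q → push -242. Stack: [-242]
LOAD_CONST → push 1. Stack: [-242, 1]
BINARY_OP >> → -242 >> 1 = -121. Stack: [-121]
STORE_FAST q → q=-121. Stack: []
LOAD_FAST i → push 3. Stack: [3]
LOAD_CONST → push 1. Stack: [3, 1]
BINARY_OP + → 3 + 1 = 4. Stack: [4]
STORE_FAST i → i=4. Stack: []
LOAD_FAST i → push 4. Stack: [4]
LOAD_CONST → push 4. Stack: [4, 4]
COMPARE_OP bool(<) → 4 vs 4 = False. Stack: [False]
POP_JUMP_IF_FALSE → pop False; jump. Stack: []
LOAD_FAST q → push -121. Stack: [-121]
RETURN_VALUE → return -121.

-121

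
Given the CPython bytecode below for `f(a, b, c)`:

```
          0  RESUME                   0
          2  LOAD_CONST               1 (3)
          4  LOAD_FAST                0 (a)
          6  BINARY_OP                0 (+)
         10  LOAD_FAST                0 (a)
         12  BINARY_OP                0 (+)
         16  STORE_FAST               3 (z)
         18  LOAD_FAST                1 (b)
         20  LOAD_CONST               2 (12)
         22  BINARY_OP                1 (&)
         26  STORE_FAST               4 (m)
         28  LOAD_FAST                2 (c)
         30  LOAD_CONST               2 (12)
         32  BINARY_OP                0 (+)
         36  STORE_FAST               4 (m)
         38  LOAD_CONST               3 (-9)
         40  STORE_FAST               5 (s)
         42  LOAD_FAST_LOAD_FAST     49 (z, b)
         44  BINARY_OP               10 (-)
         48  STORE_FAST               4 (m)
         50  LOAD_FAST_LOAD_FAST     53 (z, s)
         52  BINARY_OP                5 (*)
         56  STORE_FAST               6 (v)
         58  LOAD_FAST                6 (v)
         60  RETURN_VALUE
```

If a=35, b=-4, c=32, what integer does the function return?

LOAD_CONST → push 3. Stack: [3]
LOAD_FAST a → push 35. Stack: [3, 35]
BINARY_OP + → 3 + 35 = 38. Stack: [38]
LOAD_FAST a → push 35. Stack: [38, 35]
BINARY_OP + → 38 + 35 = 73. Stack: [73]
STORE_FAST z → z=73. Stack: []
LOAD_FAST b → push -4. Stack: [-4]
LOAD_CONST → push 12. Stack: [-4, 12]
BINARY_OP & → -4 & 12 = 12. Stack: [12]
STORE_FAST m → m=12. Stack: []
LOAD_FAST c → push 32. Stack: [32]
LOAD_CONST → push 12. Stack: [32, 12]
BINARY_OP + → 32 + 12 = 44. Stack: [44]
STORE_FAST m → m=44. Stack: []
LOAD_CONST → push -9. Stack: [-9]
STORE_FAST s → s=-9. Stack: []
LOAD_FAST_LOAD_FAST z,b → push 73,-4. Stack: [73, -4]
BINARY_OP - → 73 - -4 = 77. Stack: [77]
STORE_FAST m → m=77. Stack: []
LOAD_FAST_LOAD_FAST z,s → push 73,-9. Stack: [73, -9]
BINARY_OP * → 73 * -9 = -657. Stack: [-657]
STORE_FAST v → v=-657. Stack: []
LOAD_FAST v → push -657. Stack: [-657]
RETURN_VALUE → return -657.

-657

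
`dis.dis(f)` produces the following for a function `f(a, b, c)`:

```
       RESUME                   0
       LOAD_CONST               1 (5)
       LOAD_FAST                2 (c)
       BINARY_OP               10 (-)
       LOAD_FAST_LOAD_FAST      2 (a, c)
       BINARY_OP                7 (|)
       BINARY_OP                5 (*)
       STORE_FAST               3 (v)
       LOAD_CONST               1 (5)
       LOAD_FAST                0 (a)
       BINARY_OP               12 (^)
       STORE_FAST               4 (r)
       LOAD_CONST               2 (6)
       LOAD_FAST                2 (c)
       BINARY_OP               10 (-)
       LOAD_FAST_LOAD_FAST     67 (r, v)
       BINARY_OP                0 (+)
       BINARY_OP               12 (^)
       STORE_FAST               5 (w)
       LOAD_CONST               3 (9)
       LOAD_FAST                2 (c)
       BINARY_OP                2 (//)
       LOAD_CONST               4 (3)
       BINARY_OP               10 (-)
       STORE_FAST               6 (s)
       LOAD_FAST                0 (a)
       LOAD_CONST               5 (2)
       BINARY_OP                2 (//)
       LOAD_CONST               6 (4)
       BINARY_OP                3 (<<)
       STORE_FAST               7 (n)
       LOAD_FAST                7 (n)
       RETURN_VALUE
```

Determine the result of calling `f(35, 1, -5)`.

272

LOAD_CONST → push 5. Stack: [5]
LOAD_FAST c → push -5. Stack: [5, -5]
BINARY_OP - → 5 - -5 = 10. Stack: [10]
LOAD_FAST_LOAD_FAST a,c → push 35,-5. Stack: [10, 35, -5]
BINARY_OP | → 35 | -5 = -5. Stack: [10, -5]
BINARY_OP * → 10 * -5 = -50. Stack: [-50]
STORE_FAST v → v=-50. Stack: []
LOAD_CONST → push 5. Stack: [5]
LOAD_FAST a → push 35. Stack: [5, 35]
BINARY_OP ^ → 5 ^ 35 = 38. Stack: [38]
STORE_FAST r → r=38. Stack: []
LOAD_CONST → push 6. Stack: [6]
LOAD_FAST c → push -5. Stack: [6, -5]
BINARY_OP - → 6 - -5 = 11. Stack: [11]
LOAD_FAST_LOAD_FAST r,v → push 38,-50. Stack: [11, 38, -50]
BINARY_OP + → 38 + -50 = -12. Stack: [11, -12]
BINARY_OP ^ → 11 ^ -12 = -1. Stack: [-1]
STORE_FAST w → w=-1. Stack: []
LOAD_CONST → push 9. Stack: [9]
LOAD_FAST c → push -5. Stack: [9, -5]
BINARY_OP // → 9 // -5 = -2. Stack: [-2]
LOAD_CONST → push 3. Stack: [-2, 3]
BINARY_OP - → -2 - 3 = -5. Stack: [-5]
STORE_FAST s → s=-5. Stack: []
LOAD_FAST a → push 35. Stack: [35]
LOAD_CONST → push 2. Stack: [35, 2]
BINARY_OP // → 35 // 2 = 17. Stack: [17]
LOAD_CONST → push 4. Stack: [17, 4]
BINARY_OP << → 17 << 4 = 272. Stack: [272]
STORE_FAST n → n=272. Stack: []
LOAD_FAST n → push 272. Stack: [272]
RETURN_VALUE → return 272.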